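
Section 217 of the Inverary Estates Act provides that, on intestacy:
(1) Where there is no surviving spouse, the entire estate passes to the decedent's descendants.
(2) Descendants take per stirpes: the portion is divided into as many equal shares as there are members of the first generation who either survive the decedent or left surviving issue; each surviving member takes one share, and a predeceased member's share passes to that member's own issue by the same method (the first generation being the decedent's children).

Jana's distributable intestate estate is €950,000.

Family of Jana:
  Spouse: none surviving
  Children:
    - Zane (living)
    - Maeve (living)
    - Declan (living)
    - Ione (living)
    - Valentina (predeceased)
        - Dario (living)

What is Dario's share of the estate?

The entire €950,000 passes to the descendants.
That amount (€950,000) is divided into 5 shares of €190,000: Zane, Maeve, Declan, and Ione each take €190,000; Valentina's €190,000 share passes to Valentina's issue.
Valentina's share (€190,000) passes entirely to Dario.

Dario receives €190,000.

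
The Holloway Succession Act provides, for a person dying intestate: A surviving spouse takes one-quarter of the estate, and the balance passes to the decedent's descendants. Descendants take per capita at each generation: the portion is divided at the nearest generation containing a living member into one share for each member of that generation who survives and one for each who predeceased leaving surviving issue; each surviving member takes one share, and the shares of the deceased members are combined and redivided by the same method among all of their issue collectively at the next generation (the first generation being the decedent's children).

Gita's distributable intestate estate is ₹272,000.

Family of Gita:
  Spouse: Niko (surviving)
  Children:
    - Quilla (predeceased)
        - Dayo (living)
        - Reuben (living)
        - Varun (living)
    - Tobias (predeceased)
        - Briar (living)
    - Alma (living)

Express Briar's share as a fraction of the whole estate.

Niko takes one-quarter of ₹272,000 = ₹68,000. The remaining ₹204,000 passes to the descendants.
The descendants' portion (₹204,000) is divided at the children's generation into 3 shares of ₹68,000. Alma takes ₹68,000. The 2 shares of the deceased (Quilla and Tobias) are combined into a pool of ₹136,000.
That pool (₹136,000) is divided at the grandchildren's generation equally among Dayo, Reuben, Varun, and Briar: ₹34,000 each.

Briar receives 1/8 of the estate.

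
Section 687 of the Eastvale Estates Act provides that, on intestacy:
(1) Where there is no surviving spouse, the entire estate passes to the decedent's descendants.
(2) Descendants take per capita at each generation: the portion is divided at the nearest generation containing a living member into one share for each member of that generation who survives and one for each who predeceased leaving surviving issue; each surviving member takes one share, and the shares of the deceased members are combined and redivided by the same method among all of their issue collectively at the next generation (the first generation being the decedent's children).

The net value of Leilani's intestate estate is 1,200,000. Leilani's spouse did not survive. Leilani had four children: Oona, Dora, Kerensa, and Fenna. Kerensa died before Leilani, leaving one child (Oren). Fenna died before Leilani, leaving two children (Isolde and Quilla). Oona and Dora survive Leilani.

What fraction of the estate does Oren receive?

Oren receives 1/6 of the estate.

The entire 1,200,000 passes to the descendants.
That amount (1,200,000) is divided at the children's generation into 4 shares of 300,000. Oona and Dora each take 300,000. The 2 shares of the deceased (Kerensa and Fenna) are combined into a pool of 600,000.
That pool (600,000) is divided at the grandchildren's generation equally among Oren, Isolde, and Quilla: 200,000 each.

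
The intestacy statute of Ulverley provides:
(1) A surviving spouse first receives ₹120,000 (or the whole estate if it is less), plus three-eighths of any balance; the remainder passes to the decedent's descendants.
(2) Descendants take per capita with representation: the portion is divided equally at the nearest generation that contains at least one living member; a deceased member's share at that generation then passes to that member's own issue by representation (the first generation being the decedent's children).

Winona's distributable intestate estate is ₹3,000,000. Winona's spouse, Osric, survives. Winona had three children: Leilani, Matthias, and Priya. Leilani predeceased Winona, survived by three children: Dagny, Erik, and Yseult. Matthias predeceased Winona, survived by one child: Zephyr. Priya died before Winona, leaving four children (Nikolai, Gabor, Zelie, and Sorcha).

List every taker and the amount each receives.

Osric first takes ₹120,000, leaving a balance of ₹2,880,000. Osric then takes three-eighths of the balance (₹1,080,000), for a total of ₹1,200,000. The remaining ₹1,800,000 passes to the descendants.
No child survives, so the initial division is made at the grandchildren's generation.
The descendants' portion (₹1,800,000) is divided into 8 shares of ₹225,000: Dagny, Erik, Yseult, Zephyr, Nikolai, Gabor, Zelie, and Sorcha each take ₹225,000.

Osric: ₹1,200,000; Dagny: ₹225,000; Erik: ₹225,000; Yseult: ₹225,000; Zephyr: ₹225,000; Nikolai: ₹225,000; Gabor: ₹225,000; Zelie: ₹225,000; Sorcha: ₹225,000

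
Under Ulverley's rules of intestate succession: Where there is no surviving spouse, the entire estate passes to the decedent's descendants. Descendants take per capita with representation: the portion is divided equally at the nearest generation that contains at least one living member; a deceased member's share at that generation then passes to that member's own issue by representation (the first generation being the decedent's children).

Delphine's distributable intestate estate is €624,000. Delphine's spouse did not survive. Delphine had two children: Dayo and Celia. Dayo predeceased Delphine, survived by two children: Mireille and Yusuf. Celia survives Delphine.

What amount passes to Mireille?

The entire €624,000 passes to the descendants.
That amount (€624,000) is divided into 2 shares of €312,000: Celia takes €312,000; Dayo's €312,000 share passes to Dayo's issue.
Dayo's share (€312,000) is divided into 2 shares of €156,000: Mireille and Yusuf each take €156,000.

Mireille receives €156,000.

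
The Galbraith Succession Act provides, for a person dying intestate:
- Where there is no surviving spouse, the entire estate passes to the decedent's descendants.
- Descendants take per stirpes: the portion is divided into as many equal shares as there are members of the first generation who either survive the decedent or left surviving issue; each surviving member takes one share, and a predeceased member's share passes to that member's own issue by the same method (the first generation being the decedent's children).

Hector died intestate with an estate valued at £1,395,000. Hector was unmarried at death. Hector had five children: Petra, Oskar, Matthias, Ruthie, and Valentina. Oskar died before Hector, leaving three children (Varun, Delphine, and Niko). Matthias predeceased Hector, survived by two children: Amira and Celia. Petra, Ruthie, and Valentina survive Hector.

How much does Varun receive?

The entire £1,395,000 passes to the descendants.
That amount (£1,395,000) is divided into 5 shares of £279,000: Petra, Ruthie, and Valentina each take £279,000; Oskar's £279,000 share passes to Oskar's issue; Matthias's £279,000 share passes to Matthias's issue.
Oskar's share (£279,000) is divided into 3 shares of £93,000: Varun, Delphine, and Niko each take £93,000.
Matthias's share (£279,000) is divided into 2 shares of £139,500: Amira and Celia each take £139,500.

Varun receives £93,000.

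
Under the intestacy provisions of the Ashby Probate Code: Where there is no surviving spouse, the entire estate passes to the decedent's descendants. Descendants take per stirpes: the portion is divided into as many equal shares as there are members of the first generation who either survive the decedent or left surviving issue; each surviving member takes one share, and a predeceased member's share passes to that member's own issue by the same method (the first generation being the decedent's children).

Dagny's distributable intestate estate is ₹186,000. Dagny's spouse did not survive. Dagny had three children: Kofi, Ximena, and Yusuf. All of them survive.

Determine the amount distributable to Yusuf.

Yusuf receives ₹62,000.

The entire ₹186,000 passes to the descendants.
That amount (₹186,000) is divided into 3 shares of ₹62,000: Kofi, Ximena, and Yusuf each take ₹62,000.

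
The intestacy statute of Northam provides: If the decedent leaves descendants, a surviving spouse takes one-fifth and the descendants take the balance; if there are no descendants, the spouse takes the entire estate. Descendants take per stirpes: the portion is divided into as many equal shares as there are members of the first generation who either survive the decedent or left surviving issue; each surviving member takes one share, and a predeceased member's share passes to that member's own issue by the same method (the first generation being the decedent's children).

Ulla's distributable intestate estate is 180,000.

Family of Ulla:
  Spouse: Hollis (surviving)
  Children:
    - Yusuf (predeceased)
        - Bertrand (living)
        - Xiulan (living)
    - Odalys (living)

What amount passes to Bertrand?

Hollis takes one-fifth of 180,000 = 36,000. The remaining 144,000 passes to the descendants.
The descendants' portion (144,000) is divided into 2 shares of 72,000: Odalys takes 72,000; Yusuf's 72,000 share passes to Yusuf's issue.
Yusuf's share (72,000) is divided into 2 shares of 36,000: Bertrand and Xiulan each take 36,000.

Bertrand receives 36,000.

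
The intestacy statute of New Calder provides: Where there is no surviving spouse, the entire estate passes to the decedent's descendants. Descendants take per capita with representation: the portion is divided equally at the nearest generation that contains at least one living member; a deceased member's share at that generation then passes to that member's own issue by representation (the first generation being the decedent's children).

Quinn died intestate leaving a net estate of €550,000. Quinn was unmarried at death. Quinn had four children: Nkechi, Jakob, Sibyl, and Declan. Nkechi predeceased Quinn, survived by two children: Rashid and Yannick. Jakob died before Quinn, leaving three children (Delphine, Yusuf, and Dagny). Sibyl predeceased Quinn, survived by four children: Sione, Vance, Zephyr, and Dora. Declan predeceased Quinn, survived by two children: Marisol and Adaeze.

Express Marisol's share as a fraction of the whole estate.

Marisol receives 1/11 of the estate.

The entire €550,000 passes to the descendants.
No child survives, so the initial division is made at the grandchildren's generation.
That amount (€550,000) is divided into 11 shares of €50,000: Rashid, Yannick, Delphine, Yusuf, Dagny, Sione, Vance, Zephyr, Dora, Marisol, and Adaeze each take €50,000.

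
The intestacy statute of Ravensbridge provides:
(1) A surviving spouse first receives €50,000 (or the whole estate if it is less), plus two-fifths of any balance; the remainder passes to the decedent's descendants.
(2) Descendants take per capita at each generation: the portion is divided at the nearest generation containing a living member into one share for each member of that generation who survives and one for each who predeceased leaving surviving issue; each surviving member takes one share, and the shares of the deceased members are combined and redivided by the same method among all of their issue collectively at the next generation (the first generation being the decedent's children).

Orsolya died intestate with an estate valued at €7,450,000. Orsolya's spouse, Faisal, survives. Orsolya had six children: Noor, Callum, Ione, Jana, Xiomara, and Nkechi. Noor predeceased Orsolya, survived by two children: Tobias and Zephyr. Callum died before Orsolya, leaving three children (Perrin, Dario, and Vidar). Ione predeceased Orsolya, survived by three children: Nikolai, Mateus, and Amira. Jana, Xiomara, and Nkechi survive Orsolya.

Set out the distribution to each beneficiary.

Faisal: €3,010,000; Tobias: €277,500; Zephyr: €277,500; Perrin: €277,500; Dario: €277,500; Vidar: €277,500; Nikolai: €277,500; Mateus: €277,500; Amira: €277,500; Jana: €740,000; Xiomara: €740,000; Nkechi: €740,000

Faisal first takes €50,000, leaving a balance of €7,400,000. Faisal then takes two-fifths of the balance (€2,960,000), for a total of €3,010,000. The remaining €4,440,000 passes to the descendants.
The descendants' portion (€4,440,000) is divided at the children's generation into 6 shares of €740,000. Jana, Xiomara, and Nkechi each take €740,000. The 3 shares of the deceased (Noor, Callum, and Ione) are combined into a pool of €2,220,000.
That pool (€2,220,000) is divided at the grandchildren's generation equally among Tobias, Zephyr, Perrin, Dario, Vidar, Nikolai, Mateus, and Amira: €277,500 each.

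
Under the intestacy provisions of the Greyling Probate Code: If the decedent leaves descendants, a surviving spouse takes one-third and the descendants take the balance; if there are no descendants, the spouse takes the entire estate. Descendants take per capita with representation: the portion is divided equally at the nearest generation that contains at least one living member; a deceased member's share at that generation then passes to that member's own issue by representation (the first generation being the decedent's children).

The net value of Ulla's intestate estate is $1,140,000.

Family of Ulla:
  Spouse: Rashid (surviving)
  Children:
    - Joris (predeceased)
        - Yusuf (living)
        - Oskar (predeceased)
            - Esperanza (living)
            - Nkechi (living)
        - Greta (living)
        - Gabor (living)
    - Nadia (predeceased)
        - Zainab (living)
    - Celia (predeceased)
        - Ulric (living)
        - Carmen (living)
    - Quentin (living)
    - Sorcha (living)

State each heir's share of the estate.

Rashid takes one-third of $1,140,000 = $380,000. The remaining $760,000 passes to the descendants.
The descendants' portion ($760,000) is divided into 5 shares of $152,000: Quentin and Sorcha each take $152,000; Joris's $152,000 share passes to Joris's issue; Nadia's $152,000 share passes to Nadia's issue; Celia's $152,000 share passes to Celia's issue.
Joris's share ($152,000) is divided into 4 shares of $38,000: Yusuf, Greta, and Gabor each take $38,000; Oskar's $38,000 share passes to Oskar's issue.
Oskar's share ($38,000) is divided into 2 shares of $19,000: Esperanza and Nkechi each take $19,000.
Nadia's share ($152,000) passes entirely to Zainab.
Celia's share ($152,000) is divided into 2 shares of $76,000: Ulric and Carmen each take $76,000.

Rashid: $380,000; Yusuf: $38,000; Esperanza: $19,000; Nkechi: $19,000; Greta: $38,000; Gabor: $38,000; Zainab: $152,000; Ulric: $76,000; Carmen: $76,000; Quentin: $152,000; Sorcha: $152,000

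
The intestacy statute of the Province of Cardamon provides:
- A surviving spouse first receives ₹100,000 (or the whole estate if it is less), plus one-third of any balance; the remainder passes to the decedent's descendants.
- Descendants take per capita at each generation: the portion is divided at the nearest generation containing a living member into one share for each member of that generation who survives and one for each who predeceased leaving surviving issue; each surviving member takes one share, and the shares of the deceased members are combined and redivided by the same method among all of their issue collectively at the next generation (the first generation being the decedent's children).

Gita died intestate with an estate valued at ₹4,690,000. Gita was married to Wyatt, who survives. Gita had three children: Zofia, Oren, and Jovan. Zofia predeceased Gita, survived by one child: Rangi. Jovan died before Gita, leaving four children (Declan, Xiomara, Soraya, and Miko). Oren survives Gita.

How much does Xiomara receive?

Xiomara receives ₹408,000.

Wyatt first takes ₹100,000, leaving a balance of ₹4,590,000. Wyatt then takes one-third of the balance (₹1,530,000), for a total of ₹1,630,000. The remaining ₹3,060,000 passes to the descendants.
The descendants' portion (₹3,060,000) is divided at the children's generation into 3 shares of ₹1,020,000. Oren takes ₹1,020,000. The 2 shares of the deceased (Zofia and Jovan) are combined into a pool of ₹2,040,000.
That pool (₹2,040,000) is divided at the grandchildren's generation equally among Rangi, Declan, Xiomara, Soraya, and Miko: ₹408,000 each.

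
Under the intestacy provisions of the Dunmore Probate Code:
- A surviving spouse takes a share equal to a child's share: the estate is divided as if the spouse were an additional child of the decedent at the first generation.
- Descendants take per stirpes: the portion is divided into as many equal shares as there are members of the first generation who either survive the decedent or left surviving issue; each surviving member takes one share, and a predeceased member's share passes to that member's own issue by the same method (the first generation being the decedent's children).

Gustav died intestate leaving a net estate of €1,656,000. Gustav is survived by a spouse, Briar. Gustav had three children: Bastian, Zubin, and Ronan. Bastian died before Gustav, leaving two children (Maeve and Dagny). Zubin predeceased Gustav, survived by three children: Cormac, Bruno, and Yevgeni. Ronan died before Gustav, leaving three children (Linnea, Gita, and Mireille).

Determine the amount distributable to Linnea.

The spouse counts as an additional share at the children's level, so there are 4 primary shares of €414,000. Briar takes one such share (€414,000).
The children's combined portion (€1,242,000) is divided into 3 shares of €414,000: Bastian's €414,000 share passes to Bastian's issue; Zubin's €414,000 share passes to Zubin's issue; Ronan's €414,000 share passes to Ronan's issue.
Bastian's share (€414,000) is divided into 2 shares of €207,000: Maeve and Dagny each take €207,000.
Zubin's share (€414,000) is divided into 3 shares of €138,000: Cormac, Bruno, and Yevgeni each take €138,000.
Ronan's share (€414,000) is divided into 3 shares of €138,000: Linnea, Gita, and Mireille each take €138,000.

Linnea receives €138,000.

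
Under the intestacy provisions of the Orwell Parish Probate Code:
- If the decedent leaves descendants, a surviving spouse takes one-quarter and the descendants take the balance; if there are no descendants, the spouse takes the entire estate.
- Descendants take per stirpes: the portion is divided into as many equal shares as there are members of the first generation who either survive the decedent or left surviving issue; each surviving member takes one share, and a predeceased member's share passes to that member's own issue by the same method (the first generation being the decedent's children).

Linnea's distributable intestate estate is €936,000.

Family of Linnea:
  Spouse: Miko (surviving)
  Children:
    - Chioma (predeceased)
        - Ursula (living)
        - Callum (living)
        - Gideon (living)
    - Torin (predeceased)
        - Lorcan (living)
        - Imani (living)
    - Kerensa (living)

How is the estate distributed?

Miko: €234,000; Ursula: €78,000; Callum: €78,000; Gideon: €78,000; Lorcan: €117,000; Imani: €117,000; Kerensa: €234,000

Miko takes one-quarter of €936,000 = €234,000. The remaining €702,000 passes to the descendants.
The descendants' portion (€702,000) is divided into 3 shares of €234,000: Kerensa takes €234,000; Chioma's €234,000 share passes to Chioma's issue; Torin's €234,000 share passes to Torin's issue.
Chioma's share (€234,000) is divided into 3 shares of €78,000: Ursula, Callum, and Gideon each take €78,000.
Torin's share (€234,000) is divided into 2 shares of €117,000: Lorcan and Imani each take €117,000.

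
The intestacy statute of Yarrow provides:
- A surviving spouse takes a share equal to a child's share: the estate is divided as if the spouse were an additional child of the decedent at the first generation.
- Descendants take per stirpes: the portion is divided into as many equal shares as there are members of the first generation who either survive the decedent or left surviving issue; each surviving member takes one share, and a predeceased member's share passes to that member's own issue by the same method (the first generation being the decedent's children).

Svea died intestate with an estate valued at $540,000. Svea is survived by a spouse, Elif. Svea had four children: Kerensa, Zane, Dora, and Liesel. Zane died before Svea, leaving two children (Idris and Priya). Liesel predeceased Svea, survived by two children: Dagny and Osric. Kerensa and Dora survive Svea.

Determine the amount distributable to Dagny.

Dagny receives $54,000.

The spouse counts as an additional share at the children's level, so there are 5 primary shares of $108,000. Elif takes one such share ($108,000).
The children's combined portion ($432,000) is divided into 4 shares of $108,000: Kerensa and Dora each take $108,000; Zane's $108,000 share passes to Zane's issue; Liesel's $108,000 share passes to Liesel's issue.
Zane's share ($108,000) is divided into 2 shares of $54,000: Idris and Priya each take $54,000.
Liesel's share ($108,000) is divided into 2 shares of $54,000: Dagny and Osric each take $54,000.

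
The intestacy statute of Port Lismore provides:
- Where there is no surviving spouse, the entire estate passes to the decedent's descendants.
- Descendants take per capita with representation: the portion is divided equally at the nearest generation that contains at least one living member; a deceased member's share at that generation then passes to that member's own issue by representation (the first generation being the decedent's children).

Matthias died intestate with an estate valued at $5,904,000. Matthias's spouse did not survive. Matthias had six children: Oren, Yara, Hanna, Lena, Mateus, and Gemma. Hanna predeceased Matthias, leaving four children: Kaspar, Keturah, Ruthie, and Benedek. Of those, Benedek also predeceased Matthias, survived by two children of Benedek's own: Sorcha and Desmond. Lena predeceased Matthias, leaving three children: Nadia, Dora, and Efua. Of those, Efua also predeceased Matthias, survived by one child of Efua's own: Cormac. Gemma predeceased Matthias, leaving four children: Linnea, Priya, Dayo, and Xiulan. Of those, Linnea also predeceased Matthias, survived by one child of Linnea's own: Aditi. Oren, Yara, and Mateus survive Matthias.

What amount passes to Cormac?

Cormac receives $328,000.

The entire $5,904,000 passes to the descendants.
That amount ($5,904,000) is divided into 6 shares of $984,000: Oren, Yara, and Mateus each take $984,000; Hanna's $984,000 share passes to Hanna's issue; Lena's $984,000 share passes to Lena's issue; Gemma's $984,000 share passes to Gemma's issue.
Hanna's share ($984,000) is divided into 4 shares of $246,000: Kaspar, Keturah, and Ruthie each take $246,000; Benedek's $246,000 share passes to Benedek's issue.
Benedek's share ($246,000) is divided into 2 shares of $123,000: Sorcha and Desmond each take $123,000.
Lena's share ($984,000) is divided into 3 shares of $328,000: Nadia and Dora each take $328,000; Efua's $328,000 share passes to Efua's issue.
Efua's share ($328,000) passes entirely to Cormac.
Gemma's share ($984,000) is divided into 4 shares of $246,000: Priya, Dayo, and Xiulan each take $246,000; Linnea's $246,000 share passes to Linnea's issue.
Linnea's share ($246,000) passes entirely to Aditi.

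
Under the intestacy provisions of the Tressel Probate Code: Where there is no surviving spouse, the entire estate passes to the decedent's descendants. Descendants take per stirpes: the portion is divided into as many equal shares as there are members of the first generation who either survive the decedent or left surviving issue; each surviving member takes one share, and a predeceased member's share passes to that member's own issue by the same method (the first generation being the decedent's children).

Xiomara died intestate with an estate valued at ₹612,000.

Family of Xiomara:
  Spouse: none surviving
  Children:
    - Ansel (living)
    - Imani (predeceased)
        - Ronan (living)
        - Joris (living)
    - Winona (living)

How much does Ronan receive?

The entire ₹612,000 passes to the descendants.
That amount (₹612,000) is divided into 3 shares of ₹204,000: Ansel and Winona each take ₹204,000; Imani's ₹204,000 share passes to Imani's issue.
Imani's share (₹204,000) is divided into 2 shares of ₹102,000: Ronan and Joris each take ₹102,000.

Ronan receives ₹102,000.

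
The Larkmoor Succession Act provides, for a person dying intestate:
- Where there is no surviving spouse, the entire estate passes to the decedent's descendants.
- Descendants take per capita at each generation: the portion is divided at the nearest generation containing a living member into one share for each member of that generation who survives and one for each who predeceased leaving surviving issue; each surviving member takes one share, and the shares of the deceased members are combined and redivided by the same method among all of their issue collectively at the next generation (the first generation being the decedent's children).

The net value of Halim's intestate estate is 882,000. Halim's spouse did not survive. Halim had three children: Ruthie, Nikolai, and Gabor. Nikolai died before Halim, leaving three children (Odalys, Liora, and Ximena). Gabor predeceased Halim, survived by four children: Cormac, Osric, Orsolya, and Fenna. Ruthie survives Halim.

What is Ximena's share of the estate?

Ximena receives 84,000.

The entire 882,000 passes to the descendants.
That amount (882,000) is divided at the children's generation into 3 shares of 294,000. Ruthie takes 294,000. The 2 shares of the deceased (Nikolai and Gabor) are combined into a pool of 588,000.
That pool (588,000) is divided at the grandchildren's generation equally among Odalys, Liora, Ximena, Cormac, Osric, Orsolya, and Fenna: 84,000 each.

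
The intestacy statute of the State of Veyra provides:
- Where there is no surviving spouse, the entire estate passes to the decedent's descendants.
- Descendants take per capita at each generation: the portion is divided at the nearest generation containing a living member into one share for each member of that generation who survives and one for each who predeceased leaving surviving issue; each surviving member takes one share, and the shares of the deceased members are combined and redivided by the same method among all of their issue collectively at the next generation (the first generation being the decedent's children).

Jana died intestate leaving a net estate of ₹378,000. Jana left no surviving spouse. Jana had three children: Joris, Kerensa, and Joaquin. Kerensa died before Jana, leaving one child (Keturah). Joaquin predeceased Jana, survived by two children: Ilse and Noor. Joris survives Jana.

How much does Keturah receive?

The entire ₹378,000 passes to the descendants.
That amount (₹378,000) is divided at the children's generation into 3 shares of ₹126,000. Joris takes ₹126,000. The 2 shares of the deceased (Kerensa and Joaquin) are combined into a pool of ₹252,000.
That pool (₹252,000) is divided at the grandchildren's generation equally among Keturah, Ilse, and Noor: ₹84,000 each.

Keturah receives ₹84,000.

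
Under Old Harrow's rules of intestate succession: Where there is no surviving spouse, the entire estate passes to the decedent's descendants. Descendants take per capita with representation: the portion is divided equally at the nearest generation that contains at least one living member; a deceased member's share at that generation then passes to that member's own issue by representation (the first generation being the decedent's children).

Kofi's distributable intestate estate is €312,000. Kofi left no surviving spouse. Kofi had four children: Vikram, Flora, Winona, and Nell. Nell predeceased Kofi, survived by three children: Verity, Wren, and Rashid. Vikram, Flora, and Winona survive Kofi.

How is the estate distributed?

The entire €312,000 passes to the descendants.
That amount (€312,000) is divided into 4 shares of €78,000: Vikram, Flora, and Winona each take €78,000; Nell's €78,000 share passes to Nell's issue.
Nell's share (€78,000) is divided into 3 shares of €26,000: Verity, Wren, and Rashid each take €26,000.

Vikram: €78,000; Flora: €78,000; Winona: €78,000; Verity: €26,000; Wren: €26,000; Rashid: €26,000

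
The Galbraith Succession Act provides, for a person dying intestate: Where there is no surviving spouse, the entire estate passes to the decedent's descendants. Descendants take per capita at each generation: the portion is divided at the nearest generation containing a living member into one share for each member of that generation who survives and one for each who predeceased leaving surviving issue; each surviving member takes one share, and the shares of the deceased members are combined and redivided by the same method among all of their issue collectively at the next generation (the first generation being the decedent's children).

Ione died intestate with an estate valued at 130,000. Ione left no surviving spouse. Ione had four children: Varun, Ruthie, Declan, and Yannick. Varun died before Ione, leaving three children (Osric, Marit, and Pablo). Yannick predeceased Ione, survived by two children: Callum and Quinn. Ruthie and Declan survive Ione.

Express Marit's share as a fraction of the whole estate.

The entire 130,000 passes to the descendants.
That amount (130,000) is divided at the children's generation into 4 shares of 32,500. Ruthie and Declan each take 32,500. The 2 shares of the deceased (Varun and Yannick) are combined into a pool of 65,000.
That pool (65,000) is divided at the grandchildren's generation equally among Osric, Marit, Pablo, Callum, and Quinn: 13,000 each.

Marit receives 1/10 of the estate.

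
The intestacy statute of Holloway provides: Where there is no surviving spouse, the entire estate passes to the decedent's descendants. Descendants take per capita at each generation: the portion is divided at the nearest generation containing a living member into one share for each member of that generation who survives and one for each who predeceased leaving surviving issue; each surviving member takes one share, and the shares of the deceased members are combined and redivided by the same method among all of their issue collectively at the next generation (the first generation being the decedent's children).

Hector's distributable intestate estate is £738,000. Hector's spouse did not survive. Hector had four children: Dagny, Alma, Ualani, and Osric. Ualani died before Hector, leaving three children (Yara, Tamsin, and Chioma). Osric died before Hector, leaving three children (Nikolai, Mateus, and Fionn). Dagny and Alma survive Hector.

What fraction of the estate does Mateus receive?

The entire £738,000 passes to the descendants.
That amount (£738,000) is divided at the children's generation into 4 shares of £184,500. Dagny and Alma each take £184,500. The 2 shares of the deceased (Ualani and Osric) are combined into a pool of £369,000.
That pool (£369,000) is divided at the grandchildren's generation equally among Yara, Tamsin, Chioma, Nikolai, Mateus, and Fionn: £61,500 each.

Mateus receives 1/12 of the estate.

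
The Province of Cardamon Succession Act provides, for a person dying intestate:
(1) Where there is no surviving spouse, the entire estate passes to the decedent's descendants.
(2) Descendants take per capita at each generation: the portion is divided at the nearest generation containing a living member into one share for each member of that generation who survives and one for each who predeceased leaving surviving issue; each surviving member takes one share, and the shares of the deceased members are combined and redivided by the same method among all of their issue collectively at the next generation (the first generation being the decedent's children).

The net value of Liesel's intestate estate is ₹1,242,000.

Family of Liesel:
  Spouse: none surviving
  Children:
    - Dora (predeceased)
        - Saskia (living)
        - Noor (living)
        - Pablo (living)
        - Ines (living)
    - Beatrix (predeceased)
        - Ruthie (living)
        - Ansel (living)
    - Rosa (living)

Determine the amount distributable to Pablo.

Pablo receives ₹138,000.

The entire ₹1,242,000 passes to the descendants.
That amount (₹1,242,000) is divided at the children's generation into 3 shares of ₹414,000. Rosa takes ₹414,000. The 2 shares of the deceased (Dora and Beatrix) are combined into a pool of ₹828,000.
That pool (₹828,000) is divided at the grandchildren's generation equally among Saskia, Noor, Pablo, Ines, Ruthie, and Ansel: ₹138,000 each.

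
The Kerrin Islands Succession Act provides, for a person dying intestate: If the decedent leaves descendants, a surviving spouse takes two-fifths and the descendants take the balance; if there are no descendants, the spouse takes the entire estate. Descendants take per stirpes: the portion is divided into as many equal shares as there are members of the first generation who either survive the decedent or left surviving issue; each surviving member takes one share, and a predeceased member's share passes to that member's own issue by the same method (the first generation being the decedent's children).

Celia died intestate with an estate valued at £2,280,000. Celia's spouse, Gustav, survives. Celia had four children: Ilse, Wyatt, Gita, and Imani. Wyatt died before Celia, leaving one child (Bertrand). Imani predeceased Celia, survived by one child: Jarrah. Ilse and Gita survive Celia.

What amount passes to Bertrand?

Bertrand receives £342,000.

Gustav takes two-fifths of £2,280,000 = £912,000. The remaining £1,368,000 passes to the descendants.
The descendants' portion (£1,368,000) is divided into 4 shares of £342,000: Ilse and Gita each take £342,000; Wyatt's £342,000 share passes to Wyatt's issue; Imani's £342,000 share passes to Imani's issue.
Wyatt's share (£342,000) passes entirely to Bertrand.
Imani's share (£342,000) passes entirely to Jarrah.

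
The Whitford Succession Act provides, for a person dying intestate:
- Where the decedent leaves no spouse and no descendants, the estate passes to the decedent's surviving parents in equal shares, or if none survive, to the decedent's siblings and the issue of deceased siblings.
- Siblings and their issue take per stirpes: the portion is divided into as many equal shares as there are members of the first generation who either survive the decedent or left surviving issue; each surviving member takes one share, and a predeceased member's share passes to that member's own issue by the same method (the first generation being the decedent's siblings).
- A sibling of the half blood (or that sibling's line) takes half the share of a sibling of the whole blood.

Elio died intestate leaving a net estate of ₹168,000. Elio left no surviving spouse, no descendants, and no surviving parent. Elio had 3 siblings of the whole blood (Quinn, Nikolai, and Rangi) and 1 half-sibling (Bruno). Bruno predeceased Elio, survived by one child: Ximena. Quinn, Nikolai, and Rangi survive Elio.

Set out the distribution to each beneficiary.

The entire ₹168,000 passes to the siblings and their issue.
Counting each half-blood sibling's line as half a unit, there are 7/2 units in ₹168,000, so one unit is ₹48,000. Whole-blood lines (Quinn, Nikolai, and Rangi) take ₹48,000 each; half-blood lines (Bruno) take ₹24,000 each.
Bruno's share (₹24,000) passes entirely to Ximena.

Quinn: ₹48,000; Nikolai: ₹48,000; Rangi: ₹48,000; Ximena: ₹24,000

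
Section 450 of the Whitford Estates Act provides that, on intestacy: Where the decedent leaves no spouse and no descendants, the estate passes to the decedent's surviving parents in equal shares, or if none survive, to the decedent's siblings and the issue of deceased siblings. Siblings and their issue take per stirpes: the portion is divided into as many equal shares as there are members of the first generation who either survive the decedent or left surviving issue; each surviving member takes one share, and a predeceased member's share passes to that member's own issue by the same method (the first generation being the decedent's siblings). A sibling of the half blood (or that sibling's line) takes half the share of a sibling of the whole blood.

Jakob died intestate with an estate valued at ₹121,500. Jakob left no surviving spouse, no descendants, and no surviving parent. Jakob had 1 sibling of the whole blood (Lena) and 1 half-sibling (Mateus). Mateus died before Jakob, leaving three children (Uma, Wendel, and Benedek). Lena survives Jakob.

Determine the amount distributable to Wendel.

The entire ₹121,500 passes to the siblings and their issue.
Counting each half-blood sibling's line as half a unit, there are 3/2 units in ₹121,500, so one unit is ₹81,000. Whole-blood lines (Lena) take ₹81,000 each; half-blood lines (Mateus) take ₹40,500 each.
Mateus's share (₹40,500) is divided into 3 shares of ₹13,500: Uma, Wendel, and Benedek each take ₹13,500.

Wendel receives ₹13,500.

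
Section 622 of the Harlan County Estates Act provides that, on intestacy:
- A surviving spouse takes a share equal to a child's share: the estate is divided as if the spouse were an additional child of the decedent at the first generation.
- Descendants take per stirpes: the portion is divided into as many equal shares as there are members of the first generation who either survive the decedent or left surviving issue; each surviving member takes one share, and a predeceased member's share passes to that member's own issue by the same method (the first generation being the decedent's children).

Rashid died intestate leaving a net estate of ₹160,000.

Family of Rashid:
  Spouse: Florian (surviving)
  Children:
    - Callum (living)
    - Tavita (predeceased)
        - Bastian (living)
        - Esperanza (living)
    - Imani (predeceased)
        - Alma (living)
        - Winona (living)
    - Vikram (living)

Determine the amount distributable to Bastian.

Bastian receives ₹16,000.

The spouse counts as an additional share at the children's level, so there are 5 primary shares of ₹32,000. Florian takes one such share (₹32,000).
The children's combined portion (₹128,000) is divided into 4 shares of ₹32,000: Callum and Vikram each take ₹32,000; Tavita's ₹32,000 share passes to Tavita's issue; Imani's ₹32,000 share passes to Imani's issue.
Tavita's share (₹32,000) is divided into 2 shares of ₹16,000: Bastian and Esperanza each take ₹16,000.
Imani's share (₹32,000) is divided into 2 shares of ₹16,000: Alma and Winona each take ₹16,000.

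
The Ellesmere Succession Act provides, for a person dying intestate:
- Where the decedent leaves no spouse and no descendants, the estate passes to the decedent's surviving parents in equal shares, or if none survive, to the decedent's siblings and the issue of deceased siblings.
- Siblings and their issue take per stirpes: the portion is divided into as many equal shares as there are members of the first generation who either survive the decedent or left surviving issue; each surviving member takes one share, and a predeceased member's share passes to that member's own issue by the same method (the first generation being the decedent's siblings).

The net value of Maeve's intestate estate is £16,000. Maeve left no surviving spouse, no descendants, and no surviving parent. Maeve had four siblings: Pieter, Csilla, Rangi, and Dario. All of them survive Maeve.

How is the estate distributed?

The entire £16,000 passes to the siblings and their issue.
That amount (£16,000) is divided into 4 shares of £4,000: Pieter, Csilla, Rangi, and Dario each take £4,000.

Pieter: £4,000; Csilla: £4,000; Rangi: £4,000; Dario: £4,000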